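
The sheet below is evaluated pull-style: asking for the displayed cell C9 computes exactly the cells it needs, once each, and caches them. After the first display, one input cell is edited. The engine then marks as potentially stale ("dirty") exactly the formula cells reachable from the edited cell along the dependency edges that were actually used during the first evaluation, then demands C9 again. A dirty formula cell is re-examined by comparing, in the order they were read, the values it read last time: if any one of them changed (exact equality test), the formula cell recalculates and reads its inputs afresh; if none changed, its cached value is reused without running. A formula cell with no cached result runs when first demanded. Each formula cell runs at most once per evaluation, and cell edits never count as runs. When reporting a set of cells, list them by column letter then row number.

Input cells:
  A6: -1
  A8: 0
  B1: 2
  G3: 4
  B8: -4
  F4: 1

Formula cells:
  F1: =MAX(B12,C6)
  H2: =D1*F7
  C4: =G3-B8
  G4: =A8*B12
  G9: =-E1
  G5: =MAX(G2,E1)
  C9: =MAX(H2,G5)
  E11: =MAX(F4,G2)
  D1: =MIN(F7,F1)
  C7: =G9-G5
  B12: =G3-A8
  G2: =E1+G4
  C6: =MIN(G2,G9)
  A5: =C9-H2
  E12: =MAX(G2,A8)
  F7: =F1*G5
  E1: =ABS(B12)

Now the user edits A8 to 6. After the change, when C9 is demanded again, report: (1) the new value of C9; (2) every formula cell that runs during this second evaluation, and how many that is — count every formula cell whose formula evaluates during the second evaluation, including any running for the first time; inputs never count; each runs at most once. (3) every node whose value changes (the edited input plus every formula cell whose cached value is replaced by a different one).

Demanding C9 again yields 16.
12 formula cells run: B12, C6, C9, D1, E1, F1, F7, G2, G4, G5, G9, H2.
The nodes whose values change: A8, B12, C6, C9, D1, E1, F1, F7, G2, G4, G5, G9, H2.

First demand of the output computes:
  B12 = 4 - 0 = 4
  E1 = ABS(4) = 4
  G4 = 0 * 4 = 0
  G2 = 4 + 0 = 4
  G5 = MAX(4, 4) = 4
  G9 = -(4) = -4
  C6 = MIN(4, -4) = -4
  F1 = MAX(4, -4) = 4
  F7 = 4 * 4 = 16
  D1 = MIN(16, 4) = 4
  H2 = 4 * 16 = 64
  C9 = MAX(64, 4) = 64

After the edit, cleaning proceeds:
  B12: a read changed (A8 0->6) — executes, giving -2.
  E1: a read changed (B12 4->-2) — executes, giving 2.
  G4: a read changed (A8 0->6; B12 4->-2) — executes, giving -12.
  G2: a read changed (E1 4->2; G4 0->-12) — executes, giving -10.
  G5: a read changed (G2 4->-10; E1 4->2) — executes, giving 2.
  G9: a read changed (E1 4->2) — executes, giving -2.
  C6: a read changed (G2 4->-10; G9 -4->-2) — executes, giving -10.
  F1: a read changed (B12 4->-2; C6 -4->-10) — executes, giving -2.
  F7: a read changed (F1 4->-2; G5 4->2) — executes, giving -4.
  D1: a read changed (F7 16->-4; F1 4->-2) — executes, giving -4.
  H2: a read changed (D1 4->-4; F7 16->-4) — executes, giving 16.
  C9: a read changed (H2 64->16; G5 4->2) — executes, giving 16.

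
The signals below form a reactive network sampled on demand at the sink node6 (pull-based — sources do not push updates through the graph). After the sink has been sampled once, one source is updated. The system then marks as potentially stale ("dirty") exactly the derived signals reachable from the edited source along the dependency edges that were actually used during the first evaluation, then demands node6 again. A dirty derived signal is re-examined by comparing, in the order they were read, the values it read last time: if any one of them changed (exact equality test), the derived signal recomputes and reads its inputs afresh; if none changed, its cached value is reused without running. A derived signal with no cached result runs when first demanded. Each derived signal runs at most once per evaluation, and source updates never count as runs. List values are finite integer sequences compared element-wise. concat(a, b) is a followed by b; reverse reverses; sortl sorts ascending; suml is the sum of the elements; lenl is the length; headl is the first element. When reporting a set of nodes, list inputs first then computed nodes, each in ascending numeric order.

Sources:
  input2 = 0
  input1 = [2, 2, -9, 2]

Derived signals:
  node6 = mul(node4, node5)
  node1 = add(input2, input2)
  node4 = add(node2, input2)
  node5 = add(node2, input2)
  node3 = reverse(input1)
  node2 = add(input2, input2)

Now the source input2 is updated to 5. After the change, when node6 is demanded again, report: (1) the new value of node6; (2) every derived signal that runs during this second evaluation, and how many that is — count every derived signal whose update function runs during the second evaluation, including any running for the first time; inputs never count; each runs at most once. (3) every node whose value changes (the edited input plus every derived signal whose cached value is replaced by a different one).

Initial pass — values computed on the first demand:
  node2 = add(0, 0) = 0
  node4 = add(0, 0) = 0
  node5 = add(0, 0) = 0
  node6 = mul(0, 0) = 0

Second demand — change propagation:
  node2: re-runs because input2 0->5; input2 0->5; new result 10.
  node4: re-runs because node2 0->10; input2 0->5; new result 15.
  node5: re-runs because node2 0->10; input2 0->5; new result 15.
  node6: re-runs because node4 0->15; node5 0->15; new result 225.

node6 now evaluates to 225.
Run set: node2, node4, node5, node6 (4 run).
Changed values: input2, node2, node4, node5, node6.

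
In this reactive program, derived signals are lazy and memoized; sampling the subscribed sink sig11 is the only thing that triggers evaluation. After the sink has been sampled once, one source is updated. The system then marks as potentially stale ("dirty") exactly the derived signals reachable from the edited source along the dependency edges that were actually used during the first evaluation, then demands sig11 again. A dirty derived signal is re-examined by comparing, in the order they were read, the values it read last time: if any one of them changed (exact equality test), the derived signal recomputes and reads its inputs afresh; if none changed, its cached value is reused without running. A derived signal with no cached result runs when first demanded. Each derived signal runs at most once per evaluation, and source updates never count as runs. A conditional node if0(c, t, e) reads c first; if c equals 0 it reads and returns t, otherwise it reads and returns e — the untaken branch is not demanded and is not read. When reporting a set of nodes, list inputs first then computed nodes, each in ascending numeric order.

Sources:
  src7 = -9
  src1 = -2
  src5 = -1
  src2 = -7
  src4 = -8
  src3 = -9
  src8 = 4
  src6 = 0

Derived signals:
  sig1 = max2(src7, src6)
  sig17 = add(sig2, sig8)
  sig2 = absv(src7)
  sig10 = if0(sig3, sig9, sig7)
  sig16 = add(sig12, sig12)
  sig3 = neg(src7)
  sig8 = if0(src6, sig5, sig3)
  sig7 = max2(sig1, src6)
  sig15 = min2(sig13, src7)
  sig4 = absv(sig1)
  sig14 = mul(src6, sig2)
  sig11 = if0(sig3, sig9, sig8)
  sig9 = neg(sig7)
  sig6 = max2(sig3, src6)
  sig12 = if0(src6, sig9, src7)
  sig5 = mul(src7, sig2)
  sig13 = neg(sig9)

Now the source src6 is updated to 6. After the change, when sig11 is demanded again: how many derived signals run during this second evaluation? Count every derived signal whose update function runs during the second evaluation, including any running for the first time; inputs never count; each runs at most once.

2 derived signals run: sig8, sig11.

First demand of the output computes:
  sig2 = absv(-9) = 9
  sig3 = neg(-9) = 9
  sig5 = mul(-9, 9) = -81
  sig8 = if0(src6=0 -> then branch sig5) = -81
  sig11 = if0(sig3=9 -> else branch sig8) = -81

After the edit, cleaning proceeds:
  sig8: a read changed (src6 0->6) — executes, giving 9.
  sig11: a read changed (sig8 -81->9) — executes, giving 9.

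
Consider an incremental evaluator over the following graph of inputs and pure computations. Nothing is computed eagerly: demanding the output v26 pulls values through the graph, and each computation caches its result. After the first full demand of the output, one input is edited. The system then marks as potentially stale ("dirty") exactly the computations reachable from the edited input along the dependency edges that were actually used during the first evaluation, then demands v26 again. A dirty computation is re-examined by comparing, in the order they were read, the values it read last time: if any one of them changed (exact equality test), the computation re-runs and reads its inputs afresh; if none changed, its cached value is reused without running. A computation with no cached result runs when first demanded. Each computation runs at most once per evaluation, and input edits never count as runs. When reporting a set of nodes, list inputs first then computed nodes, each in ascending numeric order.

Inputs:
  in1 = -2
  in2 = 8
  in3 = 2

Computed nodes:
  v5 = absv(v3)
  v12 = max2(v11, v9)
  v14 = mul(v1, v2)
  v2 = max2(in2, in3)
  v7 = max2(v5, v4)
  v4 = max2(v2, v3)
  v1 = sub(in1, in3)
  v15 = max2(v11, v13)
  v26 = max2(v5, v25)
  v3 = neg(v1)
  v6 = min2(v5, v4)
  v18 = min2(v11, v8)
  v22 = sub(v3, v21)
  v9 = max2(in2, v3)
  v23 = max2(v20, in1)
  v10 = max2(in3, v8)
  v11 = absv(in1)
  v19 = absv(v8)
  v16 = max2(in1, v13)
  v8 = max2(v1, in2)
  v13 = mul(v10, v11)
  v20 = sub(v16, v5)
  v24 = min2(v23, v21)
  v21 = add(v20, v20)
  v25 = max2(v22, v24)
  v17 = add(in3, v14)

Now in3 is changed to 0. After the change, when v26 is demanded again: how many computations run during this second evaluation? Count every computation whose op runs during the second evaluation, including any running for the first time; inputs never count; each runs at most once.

Run set: v1, v3, v5, v8, v10, v20, v21, v22, v23, v24, v25, v26 (12 run).
The important point: at v13 every value read last time is unchanged, so the dirty flag clears without a run.

Initial pass — values computed on the first demand:
  v1 = sub(-2, 2) = -4
  v3 = neg(-4) = 4
  v5 = absv(4) = 4
  v8 = max2(-4, 8) = 8
  v10 = max2(2, 8) = 8
  v11 = absv(-2) = 2
  v13 = mul(8, 2) = 16
  v16 = max2(-2, 16) = 16
  v20 = sub(16, 4) = 12
  v21 = add(12, 12) = 24
  v22 = sub(4, 24) = -20
  v23 = max2(12, -2) = 12
  v24 = min2(12, 24) = 12
  v25 = max2(-20, 12) = 12
  v26 = max2(4, 12) = 12

Second demand — change propagation:
  v1: re-runs because in3 2->0; new result -2.
  v3: re-runs because v1 -4->-2; new result 2.
  v5: re-runs because v3 4->2; new result 2.
  v8: re-runs because v1 -4->-2; new result 8 (unchanged).
  v10: re-runs because in3 2->0; new result 8 (unchanged).
  v13: re-examined; everything it read last time is the same (v10 unchanged, v11 unchanged) — cache 16 kept, no run.
  v16: re-examined; everything it read last time is the same (in1 unchanged, v13 unchanged) — cache 16 kept, no run.
  v20: re-runs because v5 4->2; new result 14.
  v21: re-runs because v20 12->14; v20 12->14; new result 28.
  v22: re-runs because v3 4->2; v21 24->28; new result -26.
  v23: re-runs because v20 12->14; new result 14.
  v24: re-runs because v23 12->14; v21 24->28; new result 14.
  v25: re-runs because v22 -20->-26; v24 12->14; new result 14.
  v26: re-runs because v5 4->2; v25 12->14; new result 14.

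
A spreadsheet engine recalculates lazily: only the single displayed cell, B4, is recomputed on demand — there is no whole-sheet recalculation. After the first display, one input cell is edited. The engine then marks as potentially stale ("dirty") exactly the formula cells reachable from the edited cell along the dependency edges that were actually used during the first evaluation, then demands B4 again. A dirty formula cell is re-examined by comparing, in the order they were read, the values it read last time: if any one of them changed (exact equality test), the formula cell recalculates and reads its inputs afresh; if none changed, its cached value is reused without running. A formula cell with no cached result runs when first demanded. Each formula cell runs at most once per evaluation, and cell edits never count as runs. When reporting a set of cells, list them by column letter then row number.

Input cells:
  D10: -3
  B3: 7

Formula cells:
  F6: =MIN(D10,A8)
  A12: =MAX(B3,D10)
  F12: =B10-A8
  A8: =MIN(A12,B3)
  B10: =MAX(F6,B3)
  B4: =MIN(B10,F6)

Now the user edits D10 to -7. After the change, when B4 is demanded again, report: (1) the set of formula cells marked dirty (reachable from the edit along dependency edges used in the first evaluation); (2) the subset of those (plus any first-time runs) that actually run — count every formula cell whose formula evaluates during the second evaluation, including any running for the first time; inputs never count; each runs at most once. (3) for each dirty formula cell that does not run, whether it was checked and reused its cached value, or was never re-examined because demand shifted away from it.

First evaluation (everything demanded from the output):
  A12 = MAX(7, -3) = 7
  A8 = MIN(7, 7) = 7
  F6 = MIN(-3, 7) = -3
  B10 = MAX(-3, 7) = 7
  B4 = MIN(7, -3) = -3

Propagation after the edit:
  A12: runs — D10 -3->-7; result 7 (same value as before).
  A8: checked — values it read are unchanged (A12 unchanged, B3 unchanged); reused cached 7 without running.
  F6: runs — D10 -3->-7; result -7.
  B10: runs — F6 -3->-7; result 7 (same value as before).
  B4: runs — F6 -3->-7; result -7.

Key observation: the cutoff stops propagation at A8 — its inputs' values are unchanged, so it reuses its cache.

Marked dirty: A8, A12, B4, B10, F6.
Formula cells that run: A12, B4, B10, F6 — 4 in total.
Checked but reused from cache: A8.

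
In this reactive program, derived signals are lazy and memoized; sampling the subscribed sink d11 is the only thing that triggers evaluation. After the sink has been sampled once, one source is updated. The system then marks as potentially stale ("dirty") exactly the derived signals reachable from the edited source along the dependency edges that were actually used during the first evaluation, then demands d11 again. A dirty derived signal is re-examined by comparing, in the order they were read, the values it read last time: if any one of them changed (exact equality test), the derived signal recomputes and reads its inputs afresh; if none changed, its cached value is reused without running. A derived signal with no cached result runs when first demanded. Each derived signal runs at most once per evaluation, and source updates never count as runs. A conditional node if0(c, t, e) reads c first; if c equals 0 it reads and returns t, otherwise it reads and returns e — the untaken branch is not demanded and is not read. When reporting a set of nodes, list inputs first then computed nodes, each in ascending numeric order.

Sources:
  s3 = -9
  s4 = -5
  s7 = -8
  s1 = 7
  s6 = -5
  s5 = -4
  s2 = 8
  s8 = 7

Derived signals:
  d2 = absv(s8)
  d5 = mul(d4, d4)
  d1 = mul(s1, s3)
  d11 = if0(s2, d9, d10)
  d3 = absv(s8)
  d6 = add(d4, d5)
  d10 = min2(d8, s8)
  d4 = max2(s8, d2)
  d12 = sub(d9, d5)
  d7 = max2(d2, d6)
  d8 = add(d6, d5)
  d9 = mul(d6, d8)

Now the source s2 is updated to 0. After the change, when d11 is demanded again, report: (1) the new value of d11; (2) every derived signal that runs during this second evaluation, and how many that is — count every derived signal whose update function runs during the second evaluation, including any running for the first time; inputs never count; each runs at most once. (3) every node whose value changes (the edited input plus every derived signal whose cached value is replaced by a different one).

Demanding d11 again yields 5880.
2 derived signals run: d9, d11.
The nodes whose values change: s2, d11.
Note the branch switch — d9 had no cache and runs now for the first time.

First demand of the output computes:
  d2 = absv(7) = 7
  d4 = max2(7, 7) = 7
  d5 = mul(7, 7) = 49
  d6 = add(7, 49) = 56
  d8 = add(56, 49) = 105
  d10 = min2(105, 7) = 7
  d11 = if0(s2=8 -> else branch d10) = 7

After the edit, cleaning proceeds:
  d9: had never run; runs now, result 5880.
  d11: a read changed (s2 8->0) — executes, giving 5880.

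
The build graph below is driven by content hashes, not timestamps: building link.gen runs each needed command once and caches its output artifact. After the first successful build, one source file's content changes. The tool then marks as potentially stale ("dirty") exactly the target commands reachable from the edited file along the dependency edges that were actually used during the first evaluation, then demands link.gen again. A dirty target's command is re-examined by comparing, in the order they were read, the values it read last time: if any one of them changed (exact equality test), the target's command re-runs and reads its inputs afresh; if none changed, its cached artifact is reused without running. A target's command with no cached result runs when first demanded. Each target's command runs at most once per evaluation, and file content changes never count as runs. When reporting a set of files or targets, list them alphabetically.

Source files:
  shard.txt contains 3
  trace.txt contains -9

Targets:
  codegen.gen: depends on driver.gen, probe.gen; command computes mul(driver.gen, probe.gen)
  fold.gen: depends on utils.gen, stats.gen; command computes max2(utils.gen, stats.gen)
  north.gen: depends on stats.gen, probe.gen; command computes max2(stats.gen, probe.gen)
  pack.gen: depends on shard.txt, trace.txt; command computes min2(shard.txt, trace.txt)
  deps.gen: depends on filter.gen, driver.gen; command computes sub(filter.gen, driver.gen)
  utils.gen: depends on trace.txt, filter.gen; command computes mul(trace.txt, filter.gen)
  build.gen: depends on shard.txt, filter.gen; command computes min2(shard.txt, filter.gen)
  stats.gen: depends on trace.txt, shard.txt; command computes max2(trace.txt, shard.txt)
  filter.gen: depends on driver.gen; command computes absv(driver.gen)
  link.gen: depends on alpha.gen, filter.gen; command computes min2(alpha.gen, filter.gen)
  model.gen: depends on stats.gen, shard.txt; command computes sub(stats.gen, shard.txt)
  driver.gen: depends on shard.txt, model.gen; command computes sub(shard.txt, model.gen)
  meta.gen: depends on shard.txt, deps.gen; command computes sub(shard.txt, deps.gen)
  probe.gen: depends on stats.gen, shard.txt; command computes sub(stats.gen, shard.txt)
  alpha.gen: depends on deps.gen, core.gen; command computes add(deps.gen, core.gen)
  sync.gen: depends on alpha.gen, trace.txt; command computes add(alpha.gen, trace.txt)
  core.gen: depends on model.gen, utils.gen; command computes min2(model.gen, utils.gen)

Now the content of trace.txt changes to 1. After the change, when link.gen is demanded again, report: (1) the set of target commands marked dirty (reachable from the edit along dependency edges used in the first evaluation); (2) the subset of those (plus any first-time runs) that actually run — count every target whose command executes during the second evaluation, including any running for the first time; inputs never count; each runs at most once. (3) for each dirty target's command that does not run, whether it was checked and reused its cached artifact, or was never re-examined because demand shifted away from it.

Initial pass — values computed on the first demand:
  stats.gen = max2(-9, 3) = 3
  model.gen = sub(3, 3) = 0
  driver.gen = sub(3, 0) = 3
  filter.gen = absv(3) = 3
  deps.gen = sub(3, 3) = 0
  utils.gen = mul(-9, 3) = -27
  core.gen = min2(0, -27) = -27
  alpha.gen = add(0, -27) = -27
  link.gen = min2(-27, 3) = -27

Second demand — change propagation:
  stats.gen: re-runs because trace.txt -9->1; new result 3 (unchanged).
  model.gen: re-examined; everything it read last time is the same (stats.gen unchanged, shard.txt unchanged) — cache 0 kept, no run.
  driver.gen: re-examined; everything it read last time is the same (shard.txt unchanged, model.gen unchanged) — cache 3 kept, no run.
  filter.gen: re-examined; everything it read last time is the same (driver.gen unchanged) — cache 3 kept, no run.
  deps.gen: re-examined; everything it read last time is the same (filter.gen unchanged, driver.gen unchanged) — cache 0 kept, no run.
  utils.gen: re-runs because trace.txt -9->1; new result 3.
  core.gen: re-runs because utils.gen -27->3; new result 0.
  alpha.gen: re-runs because core.gen -27->0; new result 0.
  link.gen: re-runs because alpha.gen -27->0; new result 0.

The important point: at model.gen every value read last time is unchanged, so the dirty flag clears without a run.

Dirty set: alpha.gen, core.gen, deps.gen, driver.gen, filter.gen, link.gen, model.gen, stats.gen, utils.gen.
Run set: alpha.gen, core.gen, link.gen, stats.gen, utils.gen (5 run).
Re-examined without running (cache reused): deps.gen, driver.gen, filter.gen, model.gen.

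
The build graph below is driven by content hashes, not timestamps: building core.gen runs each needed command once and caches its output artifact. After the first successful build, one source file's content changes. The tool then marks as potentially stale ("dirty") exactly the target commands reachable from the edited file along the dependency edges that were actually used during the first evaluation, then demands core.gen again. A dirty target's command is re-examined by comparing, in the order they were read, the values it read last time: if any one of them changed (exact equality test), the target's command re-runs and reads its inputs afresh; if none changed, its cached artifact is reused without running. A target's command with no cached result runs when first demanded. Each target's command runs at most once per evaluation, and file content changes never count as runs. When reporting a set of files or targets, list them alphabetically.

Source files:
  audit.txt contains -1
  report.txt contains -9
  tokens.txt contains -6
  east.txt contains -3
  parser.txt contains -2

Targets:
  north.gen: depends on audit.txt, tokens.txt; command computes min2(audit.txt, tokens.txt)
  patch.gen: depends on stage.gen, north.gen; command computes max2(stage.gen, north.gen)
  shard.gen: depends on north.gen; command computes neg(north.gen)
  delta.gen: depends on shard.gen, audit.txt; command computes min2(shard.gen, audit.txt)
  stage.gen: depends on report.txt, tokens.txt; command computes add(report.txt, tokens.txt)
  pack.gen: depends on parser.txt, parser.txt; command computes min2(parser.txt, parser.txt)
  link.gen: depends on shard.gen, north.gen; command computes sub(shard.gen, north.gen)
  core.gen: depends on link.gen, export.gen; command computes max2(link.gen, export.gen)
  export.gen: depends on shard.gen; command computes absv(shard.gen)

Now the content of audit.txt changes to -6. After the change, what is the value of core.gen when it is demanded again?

Initial pass — values computed on the first demand:
  north.gen = min2(-1, -6) = -6
  shard.gen = neg(-6) = 6
  export.gen = absv(6) = 6
  link.gen = sub(6, -6) = 12
  core.gen = max2(12, 6) = 12

Second demand — change propagation:
  north.gen: re-runs because audit.txt -1->-6; new result -6 (unchanged).
  shard.gen: re-examined; everything it read last time is the same (north.gen unchanged) — cache 6 kept, no run.
  export.gen: re-examined; everything it read last time is the same (shard.gen unchanged) — cache 6 kept, no run.
  link.gen: re-examined; everything it read last time is the same (shard.gen unchanged, north.gen unchanged) — cache 12 kept, no run.
  core.gen: re-examined; everything it read last time is the same (link.gen unchanged, export.gen unchanged) — cache 12 kept, no run.

The important point: north.gen recomputes to an identical value, and the output ends up unchanged.

core.gen now evaluates to 12.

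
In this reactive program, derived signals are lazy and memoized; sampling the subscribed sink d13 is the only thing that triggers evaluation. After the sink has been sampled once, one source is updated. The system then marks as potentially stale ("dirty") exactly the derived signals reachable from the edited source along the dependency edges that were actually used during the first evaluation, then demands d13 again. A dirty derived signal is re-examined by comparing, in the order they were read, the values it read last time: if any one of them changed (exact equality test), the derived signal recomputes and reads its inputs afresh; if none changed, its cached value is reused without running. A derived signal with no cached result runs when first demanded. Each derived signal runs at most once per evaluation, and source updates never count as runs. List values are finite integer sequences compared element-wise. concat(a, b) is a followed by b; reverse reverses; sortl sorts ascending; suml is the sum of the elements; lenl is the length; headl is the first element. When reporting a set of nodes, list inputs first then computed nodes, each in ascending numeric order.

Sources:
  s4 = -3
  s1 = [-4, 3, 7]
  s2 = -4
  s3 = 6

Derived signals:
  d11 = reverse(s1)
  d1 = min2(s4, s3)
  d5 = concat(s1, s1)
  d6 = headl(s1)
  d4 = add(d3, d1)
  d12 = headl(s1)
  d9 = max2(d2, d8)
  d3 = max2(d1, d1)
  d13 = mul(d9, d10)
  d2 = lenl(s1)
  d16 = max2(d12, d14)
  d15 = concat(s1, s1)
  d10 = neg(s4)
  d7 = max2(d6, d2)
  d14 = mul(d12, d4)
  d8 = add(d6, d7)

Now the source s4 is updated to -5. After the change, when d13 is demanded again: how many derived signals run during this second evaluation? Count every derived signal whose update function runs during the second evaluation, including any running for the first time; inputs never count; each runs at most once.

First demand of the output computes:
  d2 = lenl([-4, 3, 7]) = 3
  d6 = headl([-4, 3, 7]) = -4
  d7 = max2(-4, 3) = 3
  d8 = add(-4, 3) = -1
  d9 = max2(3, -1) = 3
  d10 = neg(-3) = 3
  d13 = mul(3, 3) = 9

After the edit, cleaning proceeds:
  d10: a read changed (s4 -3->-5) — executes, giving 5.
  d13: a read changed (d10 3->5) — executes, giving 15.

2 derived signals run: d10, d13.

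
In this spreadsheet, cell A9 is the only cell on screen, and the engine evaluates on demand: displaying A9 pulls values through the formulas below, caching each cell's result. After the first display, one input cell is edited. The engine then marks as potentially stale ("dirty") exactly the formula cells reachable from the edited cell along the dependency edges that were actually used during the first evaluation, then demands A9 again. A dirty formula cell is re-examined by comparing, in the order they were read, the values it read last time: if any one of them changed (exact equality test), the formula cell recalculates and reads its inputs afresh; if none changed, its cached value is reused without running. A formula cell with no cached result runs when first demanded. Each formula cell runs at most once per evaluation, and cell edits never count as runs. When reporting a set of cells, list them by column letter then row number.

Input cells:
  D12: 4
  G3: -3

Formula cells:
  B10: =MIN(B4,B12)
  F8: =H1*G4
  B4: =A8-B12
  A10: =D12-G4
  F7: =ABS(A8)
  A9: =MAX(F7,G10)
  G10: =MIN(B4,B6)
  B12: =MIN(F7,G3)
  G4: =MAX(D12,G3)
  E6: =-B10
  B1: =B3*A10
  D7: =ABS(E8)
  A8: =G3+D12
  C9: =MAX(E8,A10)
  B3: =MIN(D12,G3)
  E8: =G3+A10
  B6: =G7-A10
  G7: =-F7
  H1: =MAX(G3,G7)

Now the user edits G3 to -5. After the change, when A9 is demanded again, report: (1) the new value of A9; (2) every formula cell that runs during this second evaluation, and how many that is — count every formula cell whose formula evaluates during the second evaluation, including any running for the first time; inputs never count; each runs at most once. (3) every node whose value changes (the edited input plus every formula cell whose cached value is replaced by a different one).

Initial pass — values computed on the first demand:
  A8 = -3 + 4 = 1
  F7 = ABS(1) = 1
  B12 = MIN(1, -3) = -3
  B4 = 1 - -3 = 4
  G4 = MAX(4, -3) = 4
  A10 = 4 - 4 = 0
  G7 = -(1) = -1
  B6 = -1 - 0 = -1
  G10 = MIN(4, -1) = -1
  A9 = MAX(1, -1) = 1

Second demand — change propagation:
  A8: re-runs because G3 -3->-5; new result -1.
  F7: re-runs because A8 1->-1; new result 1 (unchanged).
  B12: re-runs because G3 -3->-5; new result -5.
  B4: re-runs because A8 1->-1; B12 -3->-5; new result 4 (unchanged).
  G4: re-runs because G3 -3->-5; new result 4 (unchanged).
  A10: re-examined; everything it read last time is the same (D12 unchanged, G4 unchanged) — cache 0 kept, no run.
  G7: re-examined; everything it read last time is the same (F7 unchanged) — cache -1 kept, no run.
  B6: re-examined; everything it read last time is the same (G7 unchanged, A10 unchanged) — cache -1 kept, no run.
  G10: re-examined; everything it read last time is the same (B4 unchanged, B6 unchanged) — cache -1 kept, no run.
  A9: re-examined; everything it read last time is the same (F7 unchanged, G10 unchanged) — cache 1 kept, no run.

The important point: at A10 every value read last time is unchanged, so the dirty flag clears without a run.

A9 now evaluates to 1.
Run set: A8, B4, B12, F7, G4 (5 run).
Changed values: A8, B12, G3.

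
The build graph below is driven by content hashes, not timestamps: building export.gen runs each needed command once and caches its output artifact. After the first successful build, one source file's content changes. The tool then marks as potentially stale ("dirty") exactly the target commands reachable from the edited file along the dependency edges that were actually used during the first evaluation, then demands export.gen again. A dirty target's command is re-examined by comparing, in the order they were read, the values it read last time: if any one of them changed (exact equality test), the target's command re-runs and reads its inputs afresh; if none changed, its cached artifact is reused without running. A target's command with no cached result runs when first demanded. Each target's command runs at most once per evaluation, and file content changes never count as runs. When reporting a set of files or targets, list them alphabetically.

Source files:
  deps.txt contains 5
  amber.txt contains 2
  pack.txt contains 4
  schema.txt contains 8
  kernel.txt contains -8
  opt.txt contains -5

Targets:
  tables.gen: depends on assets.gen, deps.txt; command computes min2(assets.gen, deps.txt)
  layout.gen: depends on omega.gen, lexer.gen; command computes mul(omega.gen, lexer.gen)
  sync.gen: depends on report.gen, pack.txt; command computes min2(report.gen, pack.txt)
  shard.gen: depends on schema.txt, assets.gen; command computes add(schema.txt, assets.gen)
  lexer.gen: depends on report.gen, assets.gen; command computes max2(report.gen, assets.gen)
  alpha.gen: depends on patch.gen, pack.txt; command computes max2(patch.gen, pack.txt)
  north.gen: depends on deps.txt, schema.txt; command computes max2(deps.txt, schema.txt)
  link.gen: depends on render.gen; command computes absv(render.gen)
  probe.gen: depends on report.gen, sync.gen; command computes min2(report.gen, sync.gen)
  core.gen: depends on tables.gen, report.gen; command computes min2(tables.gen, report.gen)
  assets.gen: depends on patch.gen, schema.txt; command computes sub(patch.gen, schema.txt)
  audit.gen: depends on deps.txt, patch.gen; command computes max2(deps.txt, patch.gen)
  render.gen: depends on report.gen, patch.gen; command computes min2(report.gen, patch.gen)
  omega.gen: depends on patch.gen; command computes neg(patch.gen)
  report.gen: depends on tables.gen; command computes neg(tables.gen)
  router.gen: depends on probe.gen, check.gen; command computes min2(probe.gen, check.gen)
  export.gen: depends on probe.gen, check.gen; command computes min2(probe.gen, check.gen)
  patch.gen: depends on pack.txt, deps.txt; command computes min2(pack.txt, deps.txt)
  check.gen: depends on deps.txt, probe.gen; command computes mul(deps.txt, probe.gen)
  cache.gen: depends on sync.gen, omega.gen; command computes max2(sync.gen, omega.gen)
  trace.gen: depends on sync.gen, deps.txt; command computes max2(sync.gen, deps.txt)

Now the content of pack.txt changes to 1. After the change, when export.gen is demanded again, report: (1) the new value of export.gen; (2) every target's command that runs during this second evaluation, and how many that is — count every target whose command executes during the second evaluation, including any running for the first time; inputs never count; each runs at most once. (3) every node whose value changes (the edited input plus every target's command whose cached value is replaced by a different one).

Initial pass — values computed on the first demand:
  patch.gen = min2(4, 5) = 4
  assets.gen = sub(4, 8) = -4
  tables.gen = min2(-4, 5) = -4
  report.gen = neg(-4) = 4
  sync.gen = min2(4, 4) = 4
  probe.gen = min2(4, 4) = 4
  check.gen = mul(5, 4) = 20
  export.gen = min2(4, 20) = 4

Second demand — change propagation:
  patch.gen: re-runs because pack.txt 4->1; new result 1.
  assets.gen: re-runs because patch.gen 4->1; new result -7.
  tables.gen: re-runs because assets.gen -4->-7; new result -7.
  report.gen: re-runs because tables.gen -4->-7; new result 7.
  sync.gen: re-runs because report.gen 4->7; pack.txt 4->1; new result 1.
  probe.gen: re-runs because report.gen 4->7; sync.gen 4->1; new result 1.
  check.gen: re-runs because probe.gen 4->1; new result 5.
  export.gen: re-runs because probe.gen 4->1; check.gen 20->5; new result 1.

export.gen now evaluates to 1.
Run set: assets.gen, check.gen, export.gen, patch.gen, probe.gen, report.gen, sync.gen, tables.gen (8 run).
Changed values: assets.gen, check.gen, export.gen, pack.txt, patch.gen, probe.gen, report.gen, sync.gen, tables.gen.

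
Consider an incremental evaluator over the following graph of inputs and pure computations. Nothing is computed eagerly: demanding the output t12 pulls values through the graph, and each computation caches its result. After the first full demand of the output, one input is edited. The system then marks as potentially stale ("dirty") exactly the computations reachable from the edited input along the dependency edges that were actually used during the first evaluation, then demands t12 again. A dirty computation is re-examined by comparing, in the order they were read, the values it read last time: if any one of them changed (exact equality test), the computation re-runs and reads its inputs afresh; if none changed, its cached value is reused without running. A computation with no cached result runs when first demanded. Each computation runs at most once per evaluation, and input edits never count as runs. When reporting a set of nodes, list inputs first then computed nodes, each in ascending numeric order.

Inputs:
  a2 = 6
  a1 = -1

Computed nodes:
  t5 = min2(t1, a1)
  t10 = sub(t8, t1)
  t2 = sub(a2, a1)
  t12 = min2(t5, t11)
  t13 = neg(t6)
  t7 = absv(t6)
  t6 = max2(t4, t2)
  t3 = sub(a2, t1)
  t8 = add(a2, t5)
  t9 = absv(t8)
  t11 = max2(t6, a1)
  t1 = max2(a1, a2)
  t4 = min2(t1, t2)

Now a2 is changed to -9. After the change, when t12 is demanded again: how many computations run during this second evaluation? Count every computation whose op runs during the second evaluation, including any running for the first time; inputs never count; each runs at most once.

Run set: t1, t2, t4, t5, t6, t11, t12 (7 run).

Initial pass — values computed on the first demand:
  t1 = max2(-1, 6) = 6
  t2 = sub(6, -1) = 7
  t4 = min2(6, 7) = 6
  t5 = min2(6, -1) = -1
  t6 = max2(6, 7) = 7
  t11 = max2(7, -1) = 7
  t12 = min2(-1, 7) = -1

Second demand — change propagation:
  t1: re-runs because a2 6->-9; new result -1.
  t2: re-runs because a2 6->-9; new result -8.
  t4: re-runs because t1 6->-1; t2 7->-8; new result -8.
  t5: re-runs because t1 6->-1; new result -1 (unchanged).
  t6: re-runs because t4 6->-8; t2 7->-8; new result -8.
  t11: re-runs because t6 7->-8; new result -1.
  t12: re-runs because t11 7->-1; new result -1 (unchanged).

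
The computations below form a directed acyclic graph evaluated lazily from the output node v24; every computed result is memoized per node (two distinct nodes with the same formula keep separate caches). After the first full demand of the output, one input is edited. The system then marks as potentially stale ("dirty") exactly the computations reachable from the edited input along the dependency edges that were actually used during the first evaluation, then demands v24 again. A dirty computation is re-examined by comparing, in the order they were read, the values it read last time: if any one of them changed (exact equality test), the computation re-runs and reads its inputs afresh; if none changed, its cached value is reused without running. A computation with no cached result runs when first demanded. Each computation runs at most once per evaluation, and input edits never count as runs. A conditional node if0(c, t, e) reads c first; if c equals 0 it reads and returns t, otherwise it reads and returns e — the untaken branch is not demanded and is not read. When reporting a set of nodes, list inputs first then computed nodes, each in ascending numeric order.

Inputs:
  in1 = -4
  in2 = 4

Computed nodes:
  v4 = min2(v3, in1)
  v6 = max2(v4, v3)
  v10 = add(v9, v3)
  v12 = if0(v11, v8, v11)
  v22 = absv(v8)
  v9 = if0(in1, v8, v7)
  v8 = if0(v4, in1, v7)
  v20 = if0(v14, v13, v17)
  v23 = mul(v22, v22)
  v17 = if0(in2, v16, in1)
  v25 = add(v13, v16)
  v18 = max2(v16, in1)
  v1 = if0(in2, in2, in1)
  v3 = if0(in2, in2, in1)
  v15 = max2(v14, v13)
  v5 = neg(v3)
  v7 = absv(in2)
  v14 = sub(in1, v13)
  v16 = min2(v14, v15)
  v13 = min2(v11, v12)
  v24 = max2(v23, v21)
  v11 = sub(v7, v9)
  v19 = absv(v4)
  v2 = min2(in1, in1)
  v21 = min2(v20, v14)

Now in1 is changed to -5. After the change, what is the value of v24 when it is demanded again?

First demand of the output computes:
  v3 = if0(in2=4 -> else branch in1) = -4
  v4 = min2(-4, -4) = -4
  v7 = absv(4) = 4
  v8 = if0(v4=-4 -> else branch v7) = 4
  v9 = if0(in1=-4 -> else branch v7) = 4
  v11 = sub(4, 4) = 0
  v12 = if0(v11=0 -> then branch v8) = 4
  v13 = min2(0, 4) = 0
  v14 = sub(-4, 0) = -4
  v17 = if0(in2=4 -> else branch in1) = -4
  v20 = if0(v14=-4 -> else branch v17) = -4
  v21 = min2(-4, -4) = -4
  v22 = absv(4) = 4
  v23 = mul(4, 4) = 16
  v24 = max2(16, -4) = 16

After the edit, cleaning proceeds:
  v3: a read changed (in1 -4->-5) — executes, giving -5.
  v4: a read changed (v3 -4->-5; in1 -4->-5) — executes, giving -5.
  v8: a read changed (v4 -4->-5) — executes, giving 4 — identical to its old value.
  v9: a read changed (in1 -4->-5) — executes, giving 4 — identical to its old value.
  v11: dirty, but its reads are unchanged (v7 unchanged, v9 unchanged); cached 0 stands.
  v12: dirty, but its reads are unchanged (v11 unchanged, v8 unchanged); cached 4 stands.
  v13: dirty, but its reads are unchanged (v11 unchanged, v12 unchanged); cached 0 stands.
  v14: a read changed (in1 -4->-5) — executes, giving -5.
  v17: a read changed (in1 -4->-5) — executes, giving -5.
  v20: a read changed (v14 -4->-5; v17 -4->-5) — executes, giving -5.
  v21: a read changed (v20 -4->-5; v14 -4->-5) — executes, giving -5.
  v22: dirty, but its reads are unchanged (v8 unchanged); cached 4 stands.
  v23: dirty, but its reads are unchanged (v22 unchanged, v22 unchanged); cached 16 stands.
  v24: a read changed (v21 -4->-5) — executes, giving 16 — identical to its old value.

Note where the cutoff bites: v11 is checked, finds nothing changed, and keeps its cache.

Demanding v24 again yields 16.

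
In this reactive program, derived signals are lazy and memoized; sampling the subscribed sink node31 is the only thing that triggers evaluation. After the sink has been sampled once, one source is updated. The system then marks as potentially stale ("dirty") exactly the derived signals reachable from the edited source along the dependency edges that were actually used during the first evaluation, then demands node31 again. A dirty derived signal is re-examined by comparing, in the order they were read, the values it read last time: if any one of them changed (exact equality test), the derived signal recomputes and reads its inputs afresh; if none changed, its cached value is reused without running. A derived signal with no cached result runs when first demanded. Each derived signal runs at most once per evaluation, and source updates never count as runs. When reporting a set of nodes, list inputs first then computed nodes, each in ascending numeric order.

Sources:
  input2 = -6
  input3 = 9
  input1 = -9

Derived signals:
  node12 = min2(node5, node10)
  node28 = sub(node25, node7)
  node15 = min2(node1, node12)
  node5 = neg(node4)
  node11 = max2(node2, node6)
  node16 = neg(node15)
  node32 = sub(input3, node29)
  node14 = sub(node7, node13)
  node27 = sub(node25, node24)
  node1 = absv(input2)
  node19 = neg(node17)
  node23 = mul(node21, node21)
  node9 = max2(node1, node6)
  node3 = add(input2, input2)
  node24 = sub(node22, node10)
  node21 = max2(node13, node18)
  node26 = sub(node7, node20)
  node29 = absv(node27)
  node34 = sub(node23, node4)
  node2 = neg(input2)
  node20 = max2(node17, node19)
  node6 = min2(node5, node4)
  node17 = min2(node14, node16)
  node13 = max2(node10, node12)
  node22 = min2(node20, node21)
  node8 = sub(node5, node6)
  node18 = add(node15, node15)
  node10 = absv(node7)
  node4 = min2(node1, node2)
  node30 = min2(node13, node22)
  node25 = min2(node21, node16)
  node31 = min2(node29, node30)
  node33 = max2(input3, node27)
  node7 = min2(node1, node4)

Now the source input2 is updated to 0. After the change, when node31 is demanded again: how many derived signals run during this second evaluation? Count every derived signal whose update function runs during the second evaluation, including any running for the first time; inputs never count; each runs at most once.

21 derived signals run: node1, node2, node4, node5, node7, node10, node12, node13, node14, node15, node16, node17, node18, node21, node22, node24, node25, node27, node29, node30, node31.
Note where the cutoff bites: node19 is checked, finds nothing changed, and keeps its cache.

First demand of the output computes:
  node1 = absv(-6) = 6
  node2 = neg(-6) = 6
  node4 = min2(6, 6) = 6
  node5 = neg(6) = -6
  node7 = min2(6, 6) = 6
  node10 = absv(6) = 6
  node12 = min2(-6, 6) = -6
  node13 = max2(6, -6) = 6
  node14 = sub(6, 6) = 0
  node15 = min2(6, -6) = -6
  node16 = neg(-6) = 6
  node17 = min2(0, 6) = 0
  node18 = add(-6, -6) = -12
  node19 = neg(0) = 0
  node20 = max2(0, 0) = 0
  node21 = max2(6, -12) = 6
  node22 = min2(0, 6) = 0
  node24 = sub(0, 6) = -6
  node25 = min2(6, 6) = 6
  node27 = sub(6, -6) = 12
  node29 = absv(12) = 12
  node30 = min2(6, 0) = 0
  node31 = min2(12, 0) = 0

After the edit, cleaning proceeds:
  node1: a read changed (input2 -6->0) — executes, giving 0.
  node2: a read changed (input2 -6->0) — executes, giving 0.
  node4: a read changed (node1 6->0; node2 6->0) — executes, giving 0.
  node5: a read changed (node4 6->0) — executes, giving 0.
  node7: a read changed (node1 6->0; node4 6->0) — executes, giving 0.
  node10: a read changed (node7 6->0) — executes, giving 0.
  node12: a read changed (node5 -6->0; node10 6->0) — executes, giving 0.
  node13: a read changed (node10 6->0; node12 -6->0) — executes, giving 0.
  node14: a read changed (node7 6->0; node13 6->0) — executes, giving 0 — identical to its old value.
  node15: a read changed (node1 6->0; node12 -6->0) — executes, giving 0.
  node16: a read changed (node15 -6->0) — executes, giving 0.
  node17: a read changed (node16 6->0) — executes, giving 0 — identical to its old value.
  node18: a read changed (node15 -6->0; node15 -6->0) — executes, giving 0.
  node19: dirty, but its reads are unchanged (node17 unchanged); cached 0 stands.
  node20: dirty, but its reads are unchanged (node17 unchanged, node19 unchanged); cached 0 stands.
  node21: a read changed (node13 6->0; node18 -12->0) — executes, giving 0.
  node22: a read changed (node21 6->0) — executes, giving 0 — identical to its old value.
  node24: a read changed (node10 6->0) — executes, giving 0.
  node25: a read changed (node21 6->0; node16 6->0) — executes, giving 0.
  node27: a read changed (node25 6->0; node24 -6->0) — executes, giving 0.
  node29: a read changed (node27 12->0) — executes, giving 0.
  node30: a read changed (node13 6->0) — executes, giving 0 — identical to its old value.
  node31: a read changed (node29 12->0) — executes, giving 0 — identical to its old value.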